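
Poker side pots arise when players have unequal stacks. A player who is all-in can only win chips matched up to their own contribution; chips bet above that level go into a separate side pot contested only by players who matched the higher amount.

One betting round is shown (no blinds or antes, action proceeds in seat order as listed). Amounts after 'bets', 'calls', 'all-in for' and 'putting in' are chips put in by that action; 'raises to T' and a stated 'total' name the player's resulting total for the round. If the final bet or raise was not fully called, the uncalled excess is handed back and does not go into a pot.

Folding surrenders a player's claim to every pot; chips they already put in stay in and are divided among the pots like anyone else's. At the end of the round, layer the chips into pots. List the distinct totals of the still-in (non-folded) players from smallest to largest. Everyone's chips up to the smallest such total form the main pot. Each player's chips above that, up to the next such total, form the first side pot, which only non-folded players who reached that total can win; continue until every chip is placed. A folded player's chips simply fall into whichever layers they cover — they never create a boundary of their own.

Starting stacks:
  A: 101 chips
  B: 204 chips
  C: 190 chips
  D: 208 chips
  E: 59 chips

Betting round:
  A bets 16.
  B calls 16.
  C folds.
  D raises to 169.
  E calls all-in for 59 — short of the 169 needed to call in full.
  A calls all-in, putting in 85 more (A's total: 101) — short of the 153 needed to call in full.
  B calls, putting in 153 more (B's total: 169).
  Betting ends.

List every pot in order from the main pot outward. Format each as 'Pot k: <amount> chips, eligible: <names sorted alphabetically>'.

Contributions: A=101, B=169, D=169, E=59
Folded: C
Pot levels (distinct totals of non-folded players): 59, 101, 169
Layer 1-59: 59 each from A, B, D, E = 59*4 = 236 chips; eligible A, B, D, E
Layer 60-101: 42 each from A, B, D = 42*3 = 126 chips; eligible A, B, D
Layer 102-169: 68 each from B, D = 68*2 = 136 chips; eligible B, D

Pot 1: 236 chips, eligible: A, B, D, E
Pot 2: 126 chips, eligible: A, B, D
Pot 3: 136 chips, eligible: B, D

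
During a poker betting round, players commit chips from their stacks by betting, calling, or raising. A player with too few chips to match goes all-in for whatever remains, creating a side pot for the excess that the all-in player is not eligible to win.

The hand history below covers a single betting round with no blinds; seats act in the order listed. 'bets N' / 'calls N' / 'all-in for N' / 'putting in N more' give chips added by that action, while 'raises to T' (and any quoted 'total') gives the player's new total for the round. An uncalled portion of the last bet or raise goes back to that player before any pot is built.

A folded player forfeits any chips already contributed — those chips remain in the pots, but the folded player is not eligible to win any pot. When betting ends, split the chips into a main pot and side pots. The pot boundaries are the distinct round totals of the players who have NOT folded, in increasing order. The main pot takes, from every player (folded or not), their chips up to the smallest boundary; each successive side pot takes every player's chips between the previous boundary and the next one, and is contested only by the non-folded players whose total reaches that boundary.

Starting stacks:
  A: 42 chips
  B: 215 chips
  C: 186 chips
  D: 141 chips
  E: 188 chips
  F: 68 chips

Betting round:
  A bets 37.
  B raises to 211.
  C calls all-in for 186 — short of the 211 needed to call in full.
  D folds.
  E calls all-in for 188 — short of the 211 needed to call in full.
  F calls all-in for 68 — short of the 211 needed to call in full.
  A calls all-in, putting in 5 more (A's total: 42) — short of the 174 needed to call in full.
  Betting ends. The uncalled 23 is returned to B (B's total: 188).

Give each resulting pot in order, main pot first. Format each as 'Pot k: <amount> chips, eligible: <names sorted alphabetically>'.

Pot 1: 210 chips, eligible: A, B, C, E, F
Pot 2: 104 chips, eligible: B, C, E, F
Pot 3: 354 chips, eligible: B, C, E
Pot 4: 4 chips, eligible: B, E

Derivation:
Contributions (after 23 returned to B): A=42, B=188, C=186, E=188, F=68
Folded: D
Pot levels (distinct totals of non-folded players): 42, 68, 186, 188
Layer 1-42: 42 each from A, B, C, E, F = 42*5 = 210 chips; eligible A, B, C, E, F
Layer 43-68: 26 each from B, C, E, F = 26*4 = 104 chips; eligible B, C, E, F
Layer 69-186: 118 each from B, C, E = 118*3 = 354 chips; eligible B, C, E
Layer 187-188: 2 each from B, E = 2*2 = 4 chips; eligible B, E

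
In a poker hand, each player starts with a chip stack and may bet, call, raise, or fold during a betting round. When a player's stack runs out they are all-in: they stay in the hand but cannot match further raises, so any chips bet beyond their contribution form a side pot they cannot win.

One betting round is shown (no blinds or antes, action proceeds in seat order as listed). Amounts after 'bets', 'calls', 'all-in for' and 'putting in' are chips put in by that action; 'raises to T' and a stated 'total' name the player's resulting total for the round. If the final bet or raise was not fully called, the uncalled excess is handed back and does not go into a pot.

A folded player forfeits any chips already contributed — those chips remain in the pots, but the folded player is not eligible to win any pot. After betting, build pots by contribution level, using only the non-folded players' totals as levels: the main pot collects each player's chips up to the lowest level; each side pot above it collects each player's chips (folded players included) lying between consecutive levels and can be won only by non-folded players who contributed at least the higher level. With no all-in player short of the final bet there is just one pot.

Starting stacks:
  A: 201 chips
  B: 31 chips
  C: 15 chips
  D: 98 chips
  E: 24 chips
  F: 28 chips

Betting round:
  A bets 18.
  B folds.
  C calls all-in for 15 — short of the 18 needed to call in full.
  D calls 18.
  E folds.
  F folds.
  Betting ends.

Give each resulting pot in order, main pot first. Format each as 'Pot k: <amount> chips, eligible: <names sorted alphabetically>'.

Contributions: A=18, C=15, D=18
Folded: B, E, F
Pot levels (distinct totals of non-folded players): 15, 18
Layer 1-15: 15 each from A, C, D = 15*3 = 45 chips; eligible A, C, D
Layer 16-18: 3 each from A, D = 3*2 = 6 chips; eligible A, D

Pot 1: 45 chips, eligible: A, C, D
Pot 2: 6 chips, eligible: A, D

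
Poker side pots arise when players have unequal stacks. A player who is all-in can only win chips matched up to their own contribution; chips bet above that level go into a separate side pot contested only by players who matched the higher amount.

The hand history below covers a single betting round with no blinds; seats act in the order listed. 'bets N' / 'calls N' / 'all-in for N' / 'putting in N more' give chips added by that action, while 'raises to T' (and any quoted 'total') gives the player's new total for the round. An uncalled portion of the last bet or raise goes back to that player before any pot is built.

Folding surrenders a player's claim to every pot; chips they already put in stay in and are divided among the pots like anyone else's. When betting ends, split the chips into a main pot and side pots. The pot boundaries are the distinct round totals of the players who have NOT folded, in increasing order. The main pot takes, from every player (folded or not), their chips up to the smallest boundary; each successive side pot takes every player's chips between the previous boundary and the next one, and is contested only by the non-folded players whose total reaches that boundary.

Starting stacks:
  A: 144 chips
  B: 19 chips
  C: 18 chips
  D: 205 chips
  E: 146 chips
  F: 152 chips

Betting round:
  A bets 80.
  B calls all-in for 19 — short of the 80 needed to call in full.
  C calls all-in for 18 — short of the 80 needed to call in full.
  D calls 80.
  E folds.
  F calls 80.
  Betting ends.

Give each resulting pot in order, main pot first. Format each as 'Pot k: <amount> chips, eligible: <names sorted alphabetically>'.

Pot 1: 90 chips, eligible: A, B, C, D, F
Pot 2: 4 chips, eligible: A, B, D, F
Pot 3: 183 chips, eligible: A, D, F

Derivation:
Contributions: A=80, B=19, C=18, D=80, F=80
Folded: E
Pot levels (distinct totals of non-folded players): 18, 19, 80
Layer 1-18: 18 each from A, B, C, D, F = 18*5 = 90 chips; eligible A, B, C, D, F
Layer 19-19: 1 each from A, B, D, F = 1*4 = 4 chips; eligible A, B, D, F
Layer 20-80: 61 each from A, D, F = 61*3 = 183 chips; eligible A, D, F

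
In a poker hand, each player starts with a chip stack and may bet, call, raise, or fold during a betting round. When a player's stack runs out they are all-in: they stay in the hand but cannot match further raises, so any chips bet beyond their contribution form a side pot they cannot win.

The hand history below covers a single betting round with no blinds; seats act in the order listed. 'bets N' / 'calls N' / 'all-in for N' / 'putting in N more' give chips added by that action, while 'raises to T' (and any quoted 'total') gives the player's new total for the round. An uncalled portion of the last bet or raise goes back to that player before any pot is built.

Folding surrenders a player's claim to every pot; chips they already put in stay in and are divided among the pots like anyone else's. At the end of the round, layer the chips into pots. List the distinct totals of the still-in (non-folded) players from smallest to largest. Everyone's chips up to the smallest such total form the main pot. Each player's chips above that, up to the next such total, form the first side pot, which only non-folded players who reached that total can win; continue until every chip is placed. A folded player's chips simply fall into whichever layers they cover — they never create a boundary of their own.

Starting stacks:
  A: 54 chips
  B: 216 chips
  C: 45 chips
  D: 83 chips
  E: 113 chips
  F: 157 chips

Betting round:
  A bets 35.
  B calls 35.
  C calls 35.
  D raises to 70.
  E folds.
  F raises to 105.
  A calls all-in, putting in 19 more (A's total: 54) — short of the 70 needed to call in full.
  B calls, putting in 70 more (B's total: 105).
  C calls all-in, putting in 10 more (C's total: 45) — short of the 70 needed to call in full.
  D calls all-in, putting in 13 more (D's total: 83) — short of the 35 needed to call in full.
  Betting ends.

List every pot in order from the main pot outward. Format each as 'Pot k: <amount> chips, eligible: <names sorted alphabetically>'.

Contributions: A=54, B=105, C=45, D=83, F=105
Folded: E
Pot levels (distinct totals of non-folded players): 45, 54, 83, 105
Layer 1-45: 45 each from A, B, C, D, F = 45*5 = 225 chips; eligible A, B, C, D, F
Layer 46-54: 9 each from A, B, D, F = 9*4 = 36 chips; eligible A, B, D, F
Layer 55-83: 29 each from B, D, F = 29*3 = 87 chips; eligible B, D, F
Layer 84-105: 22 each from B, F = 22*2 = 44 chips; eligible B, F

Pot 1: 225 chips, eligible: A, B, C, D, F
Pot 2: 36 chips, eligible: A, B, D, F
Pot 3: 87 chips, eligible: B, D, F
Pot 4: 44 chips, eligible: B, F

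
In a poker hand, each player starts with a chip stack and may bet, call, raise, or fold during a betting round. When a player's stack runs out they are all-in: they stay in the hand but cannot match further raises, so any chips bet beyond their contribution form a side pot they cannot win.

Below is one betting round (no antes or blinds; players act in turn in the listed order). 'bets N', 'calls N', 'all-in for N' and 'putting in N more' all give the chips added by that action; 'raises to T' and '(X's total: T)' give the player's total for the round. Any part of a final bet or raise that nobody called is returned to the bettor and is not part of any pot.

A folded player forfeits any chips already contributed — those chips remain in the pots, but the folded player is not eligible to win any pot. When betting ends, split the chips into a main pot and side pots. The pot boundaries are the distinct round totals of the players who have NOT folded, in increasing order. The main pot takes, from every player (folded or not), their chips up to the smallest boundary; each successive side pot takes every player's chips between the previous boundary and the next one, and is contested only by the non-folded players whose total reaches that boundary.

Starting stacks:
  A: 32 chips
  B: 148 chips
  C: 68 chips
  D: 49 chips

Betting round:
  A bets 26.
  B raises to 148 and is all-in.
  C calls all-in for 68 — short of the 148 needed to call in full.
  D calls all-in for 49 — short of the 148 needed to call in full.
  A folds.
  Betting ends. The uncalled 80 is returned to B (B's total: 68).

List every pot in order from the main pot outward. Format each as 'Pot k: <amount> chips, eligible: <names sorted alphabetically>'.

Pot 1: 173 chips, eligible: B, C, D
Pot 2: 38 chips, eligible: B, C

Derivation:
Contributions (after 80 returned to B): A=26, B=68, C=68, D=49
Folded: A
Pot levels (distinct totals of non-folded players): 49, 68
Layer 1-49: A 26 + B 49 + C 49 + D 49 = 173 chips; eligible B, C, D
Layer 50-68: 19 each from B, C = 19*2 = 38 chips; eligible B, C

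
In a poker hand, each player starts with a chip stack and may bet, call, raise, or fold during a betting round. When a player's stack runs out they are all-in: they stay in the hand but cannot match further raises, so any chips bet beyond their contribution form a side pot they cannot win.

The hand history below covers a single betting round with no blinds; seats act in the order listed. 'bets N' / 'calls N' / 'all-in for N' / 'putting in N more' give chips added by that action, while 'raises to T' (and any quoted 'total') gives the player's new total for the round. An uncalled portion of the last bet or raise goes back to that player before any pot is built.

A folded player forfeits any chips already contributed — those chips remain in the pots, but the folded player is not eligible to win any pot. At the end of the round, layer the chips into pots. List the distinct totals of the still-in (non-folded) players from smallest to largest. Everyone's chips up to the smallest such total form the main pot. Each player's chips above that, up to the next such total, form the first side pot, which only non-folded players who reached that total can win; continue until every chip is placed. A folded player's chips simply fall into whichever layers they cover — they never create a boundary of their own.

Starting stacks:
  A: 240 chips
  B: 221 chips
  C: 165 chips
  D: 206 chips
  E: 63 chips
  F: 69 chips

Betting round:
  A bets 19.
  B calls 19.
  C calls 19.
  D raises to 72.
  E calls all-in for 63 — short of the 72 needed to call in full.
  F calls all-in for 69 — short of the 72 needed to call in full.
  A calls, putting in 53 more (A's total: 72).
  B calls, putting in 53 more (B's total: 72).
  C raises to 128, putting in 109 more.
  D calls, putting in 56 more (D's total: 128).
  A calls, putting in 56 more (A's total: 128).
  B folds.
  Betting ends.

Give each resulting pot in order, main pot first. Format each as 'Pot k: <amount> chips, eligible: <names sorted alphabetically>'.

Pot 1: 378 chips, eligible: A, C, D, E, F
Pot 2: 30 chips, eligible: A, C, D, F
Pot 3: 180 chips, eligible: A, C, D

Derivation:
Contributions: A=128, B=72, C=128, D=128, E=63, F=69
Folded: B
Pot levels (distinct totals of non-folded players): 63, 69, 128
Layer 1-63: 63 each from A, B, C, D, E, F = 63*6 = 378 chips; eligible A, C, D, E, F
Layer 64-69: 6 each from A, B, C, D, F = 6*5 = 30 chips; eligible A, C, D, F
Layer 70-128: A 59 + B 3 + C 59 + D 59 = 180 chips; eligible A, C, D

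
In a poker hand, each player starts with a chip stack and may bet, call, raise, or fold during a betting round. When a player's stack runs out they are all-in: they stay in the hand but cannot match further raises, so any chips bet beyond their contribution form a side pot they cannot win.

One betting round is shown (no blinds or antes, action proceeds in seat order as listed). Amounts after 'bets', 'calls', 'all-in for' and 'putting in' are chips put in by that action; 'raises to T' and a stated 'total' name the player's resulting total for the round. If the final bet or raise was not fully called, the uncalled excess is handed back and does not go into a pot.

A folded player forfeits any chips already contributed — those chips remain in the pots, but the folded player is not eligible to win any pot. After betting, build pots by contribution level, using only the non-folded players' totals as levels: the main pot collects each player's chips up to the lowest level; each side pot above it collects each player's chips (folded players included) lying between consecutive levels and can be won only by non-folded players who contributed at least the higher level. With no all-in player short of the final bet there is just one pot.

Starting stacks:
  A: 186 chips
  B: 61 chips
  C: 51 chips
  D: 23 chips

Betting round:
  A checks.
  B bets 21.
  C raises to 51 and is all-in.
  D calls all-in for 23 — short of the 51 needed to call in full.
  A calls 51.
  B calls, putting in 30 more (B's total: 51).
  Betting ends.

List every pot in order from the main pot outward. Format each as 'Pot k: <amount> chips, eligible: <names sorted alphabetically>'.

Pot 1: 92 chips, eligible: A, B, C, D
Pot 2: 84 chips, eligible: A, B, C

Derivation:
Contributions: A=51, B=51, C=51, D=23
Pot levels (distinct totals of non-folded players): 23, 51
Layer 1-23: 23 each from A, B, C, D = 23*4 = 92 chips; eligible A, B, C, D
Layer 24-51: 28 each from A, B, C = 28*3 = 84 chips; eligible A, B, C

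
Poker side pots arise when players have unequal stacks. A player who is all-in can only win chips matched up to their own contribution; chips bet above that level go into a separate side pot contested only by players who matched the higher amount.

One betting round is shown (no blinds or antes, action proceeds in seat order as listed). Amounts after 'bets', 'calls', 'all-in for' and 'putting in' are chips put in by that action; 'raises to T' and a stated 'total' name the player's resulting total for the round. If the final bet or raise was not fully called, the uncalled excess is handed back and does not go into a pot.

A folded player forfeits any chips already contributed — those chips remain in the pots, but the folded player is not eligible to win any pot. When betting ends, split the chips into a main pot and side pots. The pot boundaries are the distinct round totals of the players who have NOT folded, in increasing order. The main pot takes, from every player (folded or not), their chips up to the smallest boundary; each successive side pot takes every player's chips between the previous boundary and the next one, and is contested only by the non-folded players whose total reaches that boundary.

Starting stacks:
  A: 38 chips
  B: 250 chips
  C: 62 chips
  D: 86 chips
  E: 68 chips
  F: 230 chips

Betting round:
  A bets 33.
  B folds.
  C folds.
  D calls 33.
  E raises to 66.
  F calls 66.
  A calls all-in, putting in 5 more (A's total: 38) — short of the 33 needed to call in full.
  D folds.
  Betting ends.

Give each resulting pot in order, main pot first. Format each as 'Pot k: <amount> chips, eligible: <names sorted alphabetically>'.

Contributions: A=38, D=33, E=66, F=66
Folded: B, C, D
Pot levels (distinct totals of non-folded players): 38, 66
Layer 1-38: A 38 + D 33 + E 38 + F 38 = 147 chips; eligible A, E, F
Layer 39-66: 28 each from E, F = 28*2 = 56 chips; eligible E, F

Pot 1: 147 chips, eligible: A, E, F
Pot 2: 56 chips, eligible: E, F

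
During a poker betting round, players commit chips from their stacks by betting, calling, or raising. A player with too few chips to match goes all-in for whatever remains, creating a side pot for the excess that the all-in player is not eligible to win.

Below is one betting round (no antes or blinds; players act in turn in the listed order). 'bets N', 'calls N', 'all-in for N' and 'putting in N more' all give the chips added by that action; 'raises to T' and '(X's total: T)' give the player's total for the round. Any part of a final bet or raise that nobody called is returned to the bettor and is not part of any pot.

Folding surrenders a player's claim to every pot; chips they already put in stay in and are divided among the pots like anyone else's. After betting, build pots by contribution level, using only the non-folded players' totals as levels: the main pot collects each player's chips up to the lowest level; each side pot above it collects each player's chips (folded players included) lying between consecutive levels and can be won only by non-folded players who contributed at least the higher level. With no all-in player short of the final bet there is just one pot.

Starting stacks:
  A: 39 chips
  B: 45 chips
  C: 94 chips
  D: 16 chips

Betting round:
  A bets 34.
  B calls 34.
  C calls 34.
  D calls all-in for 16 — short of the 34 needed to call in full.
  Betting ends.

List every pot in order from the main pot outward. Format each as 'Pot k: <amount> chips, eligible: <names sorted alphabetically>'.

Contributions: A=34, B=34, C=34, D=16
Pot levels (distinct totals of non-folded players): 16, 34
Layer 1-16: 16 each from A, B, C, D = 16*4 = 64 chips; eligible A, B, C, D
Layer 17-34: 18 each from A, B, C = 18*3 = 54 chips; eligible A, B, C

Pot 1: 64 chips, eligible: A, B, C, D
Pot 2: 54 chips, eligible: A, B, C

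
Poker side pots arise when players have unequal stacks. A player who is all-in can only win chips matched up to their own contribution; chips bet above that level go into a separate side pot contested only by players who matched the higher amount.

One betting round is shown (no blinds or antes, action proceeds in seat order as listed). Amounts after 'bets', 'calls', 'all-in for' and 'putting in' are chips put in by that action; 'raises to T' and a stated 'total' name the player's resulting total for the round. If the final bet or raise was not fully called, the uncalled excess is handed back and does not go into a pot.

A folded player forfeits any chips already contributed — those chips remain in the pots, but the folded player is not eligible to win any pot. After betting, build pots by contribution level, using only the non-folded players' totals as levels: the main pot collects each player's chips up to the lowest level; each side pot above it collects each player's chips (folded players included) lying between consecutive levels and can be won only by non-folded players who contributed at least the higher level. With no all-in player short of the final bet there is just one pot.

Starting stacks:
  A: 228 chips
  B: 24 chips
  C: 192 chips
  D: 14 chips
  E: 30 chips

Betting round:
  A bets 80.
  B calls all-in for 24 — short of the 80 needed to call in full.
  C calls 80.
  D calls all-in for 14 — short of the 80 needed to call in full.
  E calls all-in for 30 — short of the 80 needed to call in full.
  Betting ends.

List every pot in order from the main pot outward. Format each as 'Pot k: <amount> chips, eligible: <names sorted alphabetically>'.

Contributions: A=80, B=24, C=80, D=14, E=30
Pot levels (distinct totals of non-folded players): 14, 24, 30, 80
Layer 1-14: 14 each from A, B, C, D, E = 14*5 = 70 chips; eligible A, B, C, D, E
Layer 15-24: 10 each from A, B, C, E = 10*4 = 40 chips; eligible A, B, C, E
Layer 25-30: 6 each from A, C, E = 6*3 = 18 chips; eligible A, C, E
Layer 31-80: 50 each from A, C = 50*2 = 100 chips; eligible A, C

Pot 1: 70 chips, eligible: A, B, C, D, E
Pot 2: 40 chips, eligible: A, B, C, E
Pot 3: 18 chips, eligible: A, C, E
Pot 4: 100 chips, eligible: A, C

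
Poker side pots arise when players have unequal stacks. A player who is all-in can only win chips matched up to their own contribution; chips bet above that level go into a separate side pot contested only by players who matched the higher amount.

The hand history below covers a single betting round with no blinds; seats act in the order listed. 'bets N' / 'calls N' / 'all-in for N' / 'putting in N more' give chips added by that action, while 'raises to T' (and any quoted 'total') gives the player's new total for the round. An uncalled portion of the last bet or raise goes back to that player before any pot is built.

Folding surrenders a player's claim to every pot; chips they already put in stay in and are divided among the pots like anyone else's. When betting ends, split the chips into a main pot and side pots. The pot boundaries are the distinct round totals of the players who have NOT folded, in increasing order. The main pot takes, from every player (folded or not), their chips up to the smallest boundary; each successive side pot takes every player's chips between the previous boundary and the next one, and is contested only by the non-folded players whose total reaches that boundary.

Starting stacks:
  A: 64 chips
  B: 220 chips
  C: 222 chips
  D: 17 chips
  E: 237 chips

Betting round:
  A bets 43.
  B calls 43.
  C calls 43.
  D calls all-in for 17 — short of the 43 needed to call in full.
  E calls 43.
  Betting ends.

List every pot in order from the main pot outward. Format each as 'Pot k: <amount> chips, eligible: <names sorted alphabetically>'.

Contributions: A=43, B=43, C=43, D=17, E=43
Pot levels (distinct totals of non-folded players): 17, 43
Layer 1-17: 17 each from A, B, C, D, E = 17*5 = 85 chips; eligible A, B, C, D, E
Layer 18-43: 26 each from A, B, C, E = 26*4 = 104 chips; eligible A, B, C, E

Pot 1: 85 chips, eligible: A, B, C, D, E
Pot 2: 104 chips, eligible: A, B, C, E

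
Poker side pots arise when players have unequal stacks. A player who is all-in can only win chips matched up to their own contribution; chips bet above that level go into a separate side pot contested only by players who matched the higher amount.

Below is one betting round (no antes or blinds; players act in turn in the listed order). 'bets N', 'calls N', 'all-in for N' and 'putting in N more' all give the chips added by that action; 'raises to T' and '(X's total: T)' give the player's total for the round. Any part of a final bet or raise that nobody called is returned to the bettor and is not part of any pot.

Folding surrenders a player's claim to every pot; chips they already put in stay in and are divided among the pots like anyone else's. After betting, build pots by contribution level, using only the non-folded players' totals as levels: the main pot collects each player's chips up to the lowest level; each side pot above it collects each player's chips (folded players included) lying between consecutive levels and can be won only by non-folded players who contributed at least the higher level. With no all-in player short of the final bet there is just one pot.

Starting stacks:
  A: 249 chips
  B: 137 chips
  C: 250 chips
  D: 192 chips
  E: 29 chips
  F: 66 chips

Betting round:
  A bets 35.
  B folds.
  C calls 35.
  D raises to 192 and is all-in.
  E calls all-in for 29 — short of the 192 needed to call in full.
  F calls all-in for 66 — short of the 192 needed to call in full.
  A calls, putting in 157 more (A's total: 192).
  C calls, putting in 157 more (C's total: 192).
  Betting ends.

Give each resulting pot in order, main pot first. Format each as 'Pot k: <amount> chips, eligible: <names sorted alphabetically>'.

Pot 1: 145 chips, eligible: A, C, D, E, F
Pot 2: 148 chips, eligible: A, C, D, F
Pot 3: 378 chips, eligible: A, C, D

Derivation:
Contributions: A=192, C=192, D=192, E=29, F=66
Folded: B
Pot levels (distinct totals of non-folded players): 29, 66, 192
Layer 1-29: 29 each from A, C, D, E, F = 29*5 = 145 chips; eligible A, C, D, E, F
Layer 30-66: 37 each from A, C, D, F = 37*4 = 148 chips; eligible A, C, D, F
Layer 67-192: 126 each from A, C, D = 126*3 = 378 chips; eligible A, C, D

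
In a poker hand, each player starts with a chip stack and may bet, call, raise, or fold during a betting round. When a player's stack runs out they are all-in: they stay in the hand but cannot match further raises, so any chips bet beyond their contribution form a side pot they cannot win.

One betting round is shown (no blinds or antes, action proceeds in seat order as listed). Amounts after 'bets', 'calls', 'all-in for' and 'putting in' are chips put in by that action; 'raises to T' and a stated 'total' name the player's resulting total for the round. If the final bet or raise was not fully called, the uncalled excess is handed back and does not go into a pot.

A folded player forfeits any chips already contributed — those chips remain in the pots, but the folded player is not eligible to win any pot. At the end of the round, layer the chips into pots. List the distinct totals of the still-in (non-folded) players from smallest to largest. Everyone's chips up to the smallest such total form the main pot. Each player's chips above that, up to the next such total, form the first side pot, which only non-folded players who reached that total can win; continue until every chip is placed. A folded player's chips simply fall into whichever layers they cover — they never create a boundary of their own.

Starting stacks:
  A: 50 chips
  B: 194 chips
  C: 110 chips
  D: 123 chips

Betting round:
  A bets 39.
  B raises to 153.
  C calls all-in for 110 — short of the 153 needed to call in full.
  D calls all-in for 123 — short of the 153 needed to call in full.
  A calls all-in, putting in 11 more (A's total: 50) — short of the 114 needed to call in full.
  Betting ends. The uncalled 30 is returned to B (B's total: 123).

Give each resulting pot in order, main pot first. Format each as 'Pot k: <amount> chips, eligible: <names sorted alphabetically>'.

Contributions (after 30 returned to B): A=50, B=123, C=110, D=123
Pot levels (distinct totals of non-folded players): 50, 110, 123
Layer 1-50: 50 each from A, B, C, D = 50*4 = 200 chips; eligible A, B, C, D
Layer 51-110: 60 each from B, C, D = 60*3 = 180 chips; eligible B, C, D
Layer 111-123: 13 each from B, D = 13*2 = 26 chips; eligible B, D

Pot 1: 200 chips, eligible: A, B, C, D
Pot 2: 180 chips, eligible: B, C, D
Pot 3: 26 chips, eligible: B, D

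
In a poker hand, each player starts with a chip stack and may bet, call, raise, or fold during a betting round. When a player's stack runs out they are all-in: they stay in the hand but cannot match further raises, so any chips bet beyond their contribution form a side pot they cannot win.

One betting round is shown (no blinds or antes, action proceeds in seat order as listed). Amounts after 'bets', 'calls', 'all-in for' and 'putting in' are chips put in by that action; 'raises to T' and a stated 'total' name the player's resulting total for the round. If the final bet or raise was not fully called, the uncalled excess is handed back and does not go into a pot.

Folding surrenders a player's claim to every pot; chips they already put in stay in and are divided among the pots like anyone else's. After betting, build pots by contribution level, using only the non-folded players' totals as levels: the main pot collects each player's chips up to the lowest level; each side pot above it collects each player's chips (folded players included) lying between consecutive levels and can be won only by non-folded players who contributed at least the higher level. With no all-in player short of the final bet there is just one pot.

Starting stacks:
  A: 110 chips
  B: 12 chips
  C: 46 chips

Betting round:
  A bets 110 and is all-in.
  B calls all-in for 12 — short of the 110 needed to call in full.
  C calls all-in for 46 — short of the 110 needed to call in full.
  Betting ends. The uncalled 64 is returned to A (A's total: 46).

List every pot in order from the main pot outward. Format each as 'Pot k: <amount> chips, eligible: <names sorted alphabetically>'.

Contributions (after 64 returned to A): A=46, B=12, C=46
Pot levels (distinct totals of non-folded players): 12, 46
Layer 1-12: 12 each from A, B, C = 12*3 = 36 chips; eligible A, B, C
Layer 13-46: 34 each from A, C = 34*2 = 68 chips; eligible A, C

Pot 1: 36 chips, eligible: A, B, C
Pot 2: 68 chips, eligible: A, C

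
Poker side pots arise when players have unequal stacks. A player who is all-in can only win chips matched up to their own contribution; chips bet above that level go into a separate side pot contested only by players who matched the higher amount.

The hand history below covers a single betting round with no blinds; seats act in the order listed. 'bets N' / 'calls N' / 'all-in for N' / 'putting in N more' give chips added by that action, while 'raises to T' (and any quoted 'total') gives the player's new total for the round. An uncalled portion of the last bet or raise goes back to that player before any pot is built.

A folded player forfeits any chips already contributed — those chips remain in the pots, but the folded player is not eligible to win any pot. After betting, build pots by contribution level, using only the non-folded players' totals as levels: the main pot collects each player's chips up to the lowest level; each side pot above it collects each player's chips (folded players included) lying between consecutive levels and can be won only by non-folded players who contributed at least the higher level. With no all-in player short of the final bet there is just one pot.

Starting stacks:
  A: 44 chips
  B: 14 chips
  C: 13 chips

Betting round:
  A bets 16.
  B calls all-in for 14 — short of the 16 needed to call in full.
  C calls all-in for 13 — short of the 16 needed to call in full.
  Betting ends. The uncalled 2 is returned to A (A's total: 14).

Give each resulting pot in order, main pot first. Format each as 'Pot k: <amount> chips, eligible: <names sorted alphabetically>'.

Pot 1: 39 chips, eligible: A, B, C
Pot 2: 2 chips, eligible: A, B

Derivation:
Contributions (after 2 returned to A): A=14, B=14, C=13
Pot levels (distinct totals of non-folded players): 13, 14
Layer 1-13: 13 each from A, B, C = 13*3 = 39 chips; eligible A, B, C
Layer 14-14: 1 each from A, B = 1*2 = 2 chips; eligible A, B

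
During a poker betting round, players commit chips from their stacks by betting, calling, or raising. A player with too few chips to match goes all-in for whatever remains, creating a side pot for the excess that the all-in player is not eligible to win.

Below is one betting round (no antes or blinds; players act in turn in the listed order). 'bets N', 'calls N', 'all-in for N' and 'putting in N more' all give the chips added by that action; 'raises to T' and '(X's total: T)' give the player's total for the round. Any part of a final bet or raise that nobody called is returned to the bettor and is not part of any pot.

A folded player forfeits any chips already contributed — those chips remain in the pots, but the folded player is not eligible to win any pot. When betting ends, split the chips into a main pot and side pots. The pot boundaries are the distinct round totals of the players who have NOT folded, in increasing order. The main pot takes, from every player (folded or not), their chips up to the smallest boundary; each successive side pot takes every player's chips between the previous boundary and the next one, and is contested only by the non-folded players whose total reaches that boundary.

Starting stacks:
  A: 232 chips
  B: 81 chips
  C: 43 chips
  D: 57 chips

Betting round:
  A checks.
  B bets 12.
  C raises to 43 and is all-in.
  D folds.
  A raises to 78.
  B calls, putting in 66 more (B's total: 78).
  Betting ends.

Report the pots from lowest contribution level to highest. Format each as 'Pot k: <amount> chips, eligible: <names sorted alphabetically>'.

Pot 1: 129 chips, eligible: A, B, C
Pot 2: 70 chips, eligible: A, B

Derivation:
Contributions: A=78, B=78, C=43
Folded: D
Pot levels (distinct totals of non-folded players): 43, 78
Layer 1-43: 43 each from A, B, C = 43*3 = 129 chips; eligible A, B, C
Layer 44-78: 35 each from A, B = 35*2 = 70 chips; eligible A, B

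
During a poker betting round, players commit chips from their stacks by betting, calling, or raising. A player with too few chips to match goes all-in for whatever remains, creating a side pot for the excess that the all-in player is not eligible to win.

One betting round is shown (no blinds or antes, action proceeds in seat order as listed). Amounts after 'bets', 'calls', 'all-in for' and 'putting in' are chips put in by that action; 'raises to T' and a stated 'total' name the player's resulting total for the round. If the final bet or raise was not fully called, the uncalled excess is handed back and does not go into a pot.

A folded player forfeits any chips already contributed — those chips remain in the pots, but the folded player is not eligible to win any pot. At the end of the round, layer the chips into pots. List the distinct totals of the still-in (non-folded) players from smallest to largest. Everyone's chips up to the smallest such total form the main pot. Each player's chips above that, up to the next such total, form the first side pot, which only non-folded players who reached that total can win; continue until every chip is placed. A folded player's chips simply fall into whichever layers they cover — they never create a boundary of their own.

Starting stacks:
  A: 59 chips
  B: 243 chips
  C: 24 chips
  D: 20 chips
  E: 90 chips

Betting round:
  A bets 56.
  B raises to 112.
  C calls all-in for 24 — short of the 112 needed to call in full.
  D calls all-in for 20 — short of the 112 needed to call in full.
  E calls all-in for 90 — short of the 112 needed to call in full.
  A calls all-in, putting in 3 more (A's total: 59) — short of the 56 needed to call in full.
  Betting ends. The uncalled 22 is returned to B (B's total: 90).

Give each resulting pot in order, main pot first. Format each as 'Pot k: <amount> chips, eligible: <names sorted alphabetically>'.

Pot 1: 100 chips, eligible: A, B, C, D, E
Pot 2: 16 chips, eligible: A, B, C, E
Pot 3: 105 chips, eligible: A, B, E
Pot 4: 62 chips, eligible: B, E

Derivation:
Contributions (after 22 returned to B): A=59, B=90, C=24, D=20, E=90
Pot levels (distinct totals of non-folded players): 20, 24, 59, 90
Layer 1-20: 20 each from A, B, C, D, E = 20*5 = 100 chips; eligible A, B, C, D, E
Layer 21-24: 4 each from A, B, C, E = 4*4 = 16 chips; eligible A, B, C, E
Layer 25-59: 35 each from A, B, E = 35*3 = 105 chips; eligible A, B, E
Layer 60-90: 31 each from B, E = 31*2 = 62 chips; eligible B, E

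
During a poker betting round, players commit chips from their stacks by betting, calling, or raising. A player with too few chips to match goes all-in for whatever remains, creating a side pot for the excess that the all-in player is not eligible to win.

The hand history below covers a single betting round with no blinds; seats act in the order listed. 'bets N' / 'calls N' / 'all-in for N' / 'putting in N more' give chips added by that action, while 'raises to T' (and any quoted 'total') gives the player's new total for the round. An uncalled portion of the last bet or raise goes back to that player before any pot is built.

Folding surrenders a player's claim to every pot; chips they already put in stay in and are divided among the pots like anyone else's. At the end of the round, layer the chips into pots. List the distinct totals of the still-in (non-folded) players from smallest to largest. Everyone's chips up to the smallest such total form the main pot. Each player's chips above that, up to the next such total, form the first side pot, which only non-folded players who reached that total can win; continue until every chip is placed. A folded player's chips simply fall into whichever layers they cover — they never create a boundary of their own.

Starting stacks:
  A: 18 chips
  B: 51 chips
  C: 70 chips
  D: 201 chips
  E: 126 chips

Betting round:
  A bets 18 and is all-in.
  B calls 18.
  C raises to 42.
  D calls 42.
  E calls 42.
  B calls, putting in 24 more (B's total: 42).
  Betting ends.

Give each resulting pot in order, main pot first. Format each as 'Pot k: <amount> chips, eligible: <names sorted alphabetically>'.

Pot 1: 90 chips, eligible: A, B, C, D, E
Pot 2: 96 chips, eligible: B, C, D, E

Derivation:
Contributions: A=18, B=42, C=42, D=42, E=42
Pot levels (distinct totals of non-folded players): 18, 42
Layer 1-18: 18 each from A, B, C, D, E = 18*5 = 90 chips; eligible A, B, C, D, E
Layer 19-42: 24 each from B, C, D, E = 24*4 = 96 chips; eligible B, C, D, E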